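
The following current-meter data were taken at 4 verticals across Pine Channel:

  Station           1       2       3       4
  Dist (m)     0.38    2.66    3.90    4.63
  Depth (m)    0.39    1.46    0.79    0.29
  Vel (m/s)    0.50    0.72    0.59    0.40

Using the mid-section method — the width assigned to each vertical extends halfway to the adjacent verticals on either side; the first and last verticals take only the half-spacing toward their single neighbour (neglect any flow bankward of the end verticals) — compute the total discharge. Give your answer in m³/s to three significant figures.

w_1 = (2.66 − 0.38)/2 = 1.14 m; q_1 = 0.50 × 0.39 × 1.14 = 0.2223 m³/s
w_2 = (3.90 − 0.38)/2 = 1.76 m; q_2 = 0.72 × 1.46 × 1.76 = 1.850 m³/s
w_3 = (4.63 − 2.66)/2 = 0.985 m; q_3 = 0.59 × 0.79 × 0.985 = 0.4591 m³/s
w_4 = (4.63 − 3.90)/2 = 0.365 m; q_4 = 0.40 × 0.29 × 0.365 = 0.04234 m³/s
Q = Σ qᵢ = 2.574 m³/s

2.57 m³/s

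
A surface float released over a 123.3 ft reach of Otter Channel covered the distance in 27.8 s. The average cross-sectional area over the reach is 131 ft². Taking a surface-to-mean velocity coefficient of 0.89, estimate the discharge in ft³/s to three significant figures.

v_surface = L / t̄ = 123.3 / 27.8 = 4.435 ft/s
v_mean = 0.89 × 4.435 = 3.947 ft/s
Q = A × v_mean = 131 × 3.947 = 517.1 ft³/s

517 ft³/s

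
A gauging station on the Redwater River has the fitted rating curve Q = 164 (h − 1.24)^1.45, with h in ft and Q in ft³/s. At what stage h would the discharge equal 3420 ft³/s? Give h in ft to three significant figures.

9.36 ft

h − h₀ = (Q/C)^(1/b) = (3420/164)^(1/1.45) = 8.124 ft
h = 1.24 + 8.124 = 9.364 ft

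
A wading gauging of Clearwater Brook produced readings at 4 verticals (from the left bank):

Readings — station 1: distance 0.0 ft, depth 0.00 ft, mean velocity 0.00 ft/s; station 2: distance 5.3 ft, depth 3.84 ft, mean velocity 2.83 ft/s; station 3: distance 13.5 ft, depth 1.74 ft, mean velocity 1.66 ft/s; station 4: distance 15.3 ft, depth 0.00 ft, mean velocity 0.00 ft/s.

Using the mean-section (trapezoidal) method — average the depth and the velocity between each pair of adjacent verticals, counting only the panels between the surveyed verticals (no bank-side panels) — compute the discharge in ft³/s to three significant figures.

Panel 1-2: Δb = 5.3 ft, d̄ = (0.00+3.84)/2 = 1.92, v̄ = (0.00+2.83)/2 = 1.415 → q = 5.3×1.92×1.415 = 14.40 ft³/s
Panel 2-3: Δb = 8.2 ft, d̄ = (3.84+1.74)/2 = 2.79, v̄ = (2.83+1.66)/2 = 2.245 → q = 8.2×2.79×2.245 = 51.36 ft³/s
Panel 3-4: Δb = 1.8 ft, d̄ = (1.74+0.00)/2 = 0.87, v̄ = (1.66+0.00)/2 = 0.83 → q = 1.8×0.87×0.83 = 1.300 ft³/s
Q = Σ q = 67.06 ft³/s

67.1 ft³/s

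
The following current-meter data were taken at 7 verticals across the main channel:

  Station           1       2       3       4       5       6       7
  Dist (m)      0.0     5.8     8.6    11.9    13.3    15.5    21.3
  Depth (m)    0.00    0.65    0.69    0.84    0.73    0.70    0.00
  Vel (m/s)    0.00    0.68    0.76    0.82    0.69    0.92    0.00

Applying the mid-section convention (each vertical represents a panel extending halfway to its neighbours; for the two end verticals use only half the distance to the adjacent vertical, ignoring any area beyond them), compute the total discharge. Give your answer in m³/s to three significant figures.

w_2 = (8.6 − 0.0)/2 = 4.3 m; q_2 = 0.68 × 0.65 × 4.3 = 1.901 m³/s
w_3 = (11.9 − 5.8)/2 = 3.05 m; q_3 = 0.76 × 0.69 × 3.05 = 1.599 m³/s
w_4 = (13.3 − 8.6)/2 = 2.35 m; q_4 = 0.82 × 0.84 × 2.35 = 1.619 m³/s
w_5 = (15.5 − 11.9)/2 = 1.8 m; q_5 = 0.69 × 0.73 × 1.8 = 0.9067 m³/s
w_6 = (21.3 − 13.3)/2 = 4 m; q_6 = 0.92 × 0.70 × 4 = 2.576 m³/s
Stations 1, 7 contribute zero (depth or velocity is 0).
Q = Σ qᵢ = 8.601 m³/s

8.60 m³/s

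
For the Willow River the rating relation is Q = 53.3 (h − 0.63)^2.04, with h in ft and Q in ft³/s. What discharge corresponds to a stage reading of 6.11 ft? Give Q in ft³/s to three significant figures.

Q = 53.3 × (6.11 − 0.63)^2.04 = 53.3 × 5.48^2.04 = 1713 ft³/s

1710 ft³/s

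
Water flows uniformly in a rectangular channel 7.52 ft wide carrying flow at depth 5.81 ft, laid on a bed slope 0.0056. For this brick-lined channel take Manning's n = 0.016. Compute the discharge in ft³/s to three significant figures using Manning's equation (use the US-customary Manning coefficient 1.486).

526 ft³/s

A = b·y = 7.52 × 5.81 = 43.69 ft²
P = b + 2y = 7.52 + 2×5.81 = 19.14 ft
R = A/P = 43.69/19.14 = 2.283 ft
Q = (1.486/n)·A·R^(2/3)·S^(1/2) = (1.486/0.016) × 43.69 × 2.283^(2/3) × 0.0056^(1/2) = 526.4 ft³/s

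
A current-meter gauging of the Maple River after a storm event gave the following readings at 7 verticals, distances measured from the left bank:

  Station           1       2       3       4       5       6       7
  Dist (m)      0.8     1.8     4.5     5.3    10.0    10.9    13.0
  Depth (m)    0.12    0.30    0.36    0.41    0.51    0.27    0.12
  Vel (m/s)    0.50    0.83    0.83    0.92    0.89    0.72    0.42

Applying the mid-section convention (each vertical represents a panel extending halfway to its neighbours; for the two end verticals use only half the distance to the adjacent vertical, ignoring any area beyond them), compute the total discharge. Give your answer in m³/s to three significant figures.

3.67 m³/s

w_1 = (1.8 − 0.8)/2 = 0.5 m; q_1 = 0.50 × 0.12 × 0.5 = 0.03000 m³/s
w_2 = (4.5 − 0.8)/2 = 1.85 m; q_2 = 0.83 × 0.30 × 1.85 = 0.4607 m³/s
w_3 = (5.3 − 1.8)/2 = 1.75 m; q_3 = 0.83 × 0.36 × 1.75 = 0.5229 m³/s
w_4 = (10.0 − 4.5)/2 = 2.75 m; q_4 = 0.92 × 0.41 × 2.75 = 1.037 m³/s
w_5 = (10.9 − 5.3)/2 = 2.8 m; q_5 = 0.89 × 0.51 × 2.8 = 1.271 m³/s
w_6 = (13.0 − 10.0)/2 = 1.5 m; q_6 = 0.72 × 0.27 × 1.5 = 0.2916 m³/s
w_7 = (13.0 − 10.9)/2 = 1.05 m; q_7 = 0.42 × 0.12 × 1.05 = 0.05292 m³/s
Q = Σ qᵢ = 3.666 m³/s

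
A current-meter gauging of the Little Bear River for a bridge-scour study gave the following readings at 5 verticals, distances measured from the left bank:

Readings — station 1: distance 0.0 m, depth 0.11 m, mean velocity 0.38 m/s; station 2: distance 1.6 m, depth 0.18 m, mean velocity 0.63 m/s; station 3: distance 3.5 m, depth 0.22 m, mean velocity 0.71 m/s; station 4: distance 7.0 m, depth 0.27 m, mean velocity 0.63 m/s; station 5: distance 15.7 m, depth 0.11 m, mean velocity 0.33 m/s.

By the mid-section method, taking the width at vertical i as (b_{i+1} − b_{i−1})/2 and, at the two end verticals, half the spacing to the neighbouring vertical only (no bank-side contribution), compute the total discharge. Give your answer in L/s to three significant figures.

1850 L/s

w_1 = (1.6 − 0.0)/2 = 0.8 m; q_1 = 0.38 × 0.11 × 0.8 = 0.03344 m³/s
w_2 = (3.5 − 0.0)/2 = 1.75 m; q_2 = 0.63 × 0.18 × 1.75 = 0.1985 m³/s
w_3 = (7.0 − 1.6)/2 = 2.7 m; q_3 = 0.71 × 0.22 × 2.7 = 0.4217 m³/s
w_4 = (15.7 − 3.5)/2 = 6.1 m; q_4 = 0.63 × 0.27 × 6.1 = 1.038 m³/s
w_5 = (15.7 − 7.0)/2 = 4.35 m; q_5 = 0.33 × 0.11 × 4.35 = 0.1579 m³/s
Q = Σ qᵢ = 1.849 m³/s
= 1.849 × 1000 = 1849 L/s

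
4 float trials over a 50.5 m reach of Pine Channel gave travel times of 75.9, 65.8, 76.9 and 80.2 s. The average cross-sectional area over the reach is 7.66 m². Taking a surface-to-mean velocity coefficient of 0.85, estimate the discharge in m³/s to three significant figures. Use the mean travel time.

t̄ = (75.9 + 65.8 + 76.9 + 80.2) / 4 = 74.7 s
v_surface = L / t̄ = 50.5 / 74.7 = 0.6760 m/s
v_mean = 0.85 × 0.6760 = 0.5746 m/s
Q = A × v_mean = 7.66 × 0.5746 = 4.402 m³/s

4.40 m³/s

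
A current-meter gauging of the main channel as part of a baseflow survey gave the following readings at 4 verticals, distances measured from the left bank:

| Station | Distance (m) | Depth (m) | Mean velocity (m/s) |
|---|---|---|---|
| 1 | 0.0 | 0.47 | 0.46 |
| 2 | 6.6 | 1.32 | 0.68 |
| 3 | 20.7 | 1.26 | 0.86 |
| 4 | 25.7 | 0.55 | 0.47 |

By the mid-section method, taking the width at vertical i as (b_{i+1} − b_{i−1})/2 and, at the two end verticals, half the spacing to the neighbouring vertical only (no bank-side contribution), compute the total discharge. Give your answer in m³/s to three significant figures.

21.0 m³/s

w_1 = (6.6 − 0.0)/2 = 3.3 m; q_1 = 0.46 × 0.47 × 3.3 = 0.7135 m³/s
w_2 = (20.7 − 0.0)/2 = 10.35 m; q_2 = 0.68 × 1.32 × 10.35 = 9.290 m³/s
w_3 = (25.7 − 6.6)/2 = 9.55 m; q_3 = 0.86 × 1.26 × 9.55 = 10.35 m³/s
w_4 = (25.7 − 20.7)/2 = 2.5 m; q_4 = 0.47 × 0.55 × 2.5 = 0.6463 m³/s
Q = Σ qᵢ = 21.00 m³/s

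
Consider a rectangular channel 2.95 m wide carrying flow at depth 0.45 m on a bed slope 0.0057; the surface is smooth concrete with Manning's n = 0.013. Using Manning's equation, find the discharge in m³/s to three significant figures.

A = b·y = 2.95 × 0.45 = 1.328 m²
P = b + 2y = 2.95 + 2×0.45 = 3.850 m
R = A/P = 1.328/3.850 = 0.3448 m
Q = (1/n)·A·R^(2/3)·S^(1/2) = (1/0.013) × 1.328 × 0.3448^(2/3) × 0.0057^(1/2) = 3.791 m³/s

3.79 m³/s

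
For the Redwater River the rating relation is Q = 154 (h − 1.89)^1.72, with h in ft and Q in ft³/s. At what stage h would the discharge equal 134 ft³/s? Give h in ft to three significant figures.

2.81 ft

h − h₀ = (Q/C)^(1/b) = (134/154)^(1/1.72) = 0.9223 ft
h = 1.89 + 0.9223 = 2.812 ft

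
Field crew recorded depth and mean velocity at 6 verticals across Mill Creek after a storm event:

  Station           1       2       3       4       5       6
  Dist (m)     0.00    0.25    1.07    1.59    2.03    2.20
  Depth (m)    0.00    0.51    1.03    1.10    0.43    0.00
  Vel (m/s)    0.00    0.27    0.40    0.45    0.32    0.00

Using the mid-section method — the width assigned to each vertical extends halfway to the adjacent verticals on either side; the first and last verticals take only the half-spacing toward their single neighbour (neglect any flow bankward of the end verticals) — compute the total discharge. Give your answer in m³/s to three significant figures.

0.629 m³/s

w_2 = (1.07 − 0.00)/2 = 0.535 m; q_2 = 0.27 × 0.51 × 0.535 = 0.07367 m³/s
w_3 = (1.59 − 0.25)/2 = 0.67 m; q_3 = 0.40 × 1.03 × 0.67 = 0.2760 m³/s
w_4 = (2.03 − 1.07)/2 = 0.48 m; q_4 = 0.45 × 1.10 × 0.48 = 0.2376 m³/s
w_5 = (2.20 − 1.59)/2 = 0.305 m; q_5 = 0.32 × 0.43 × 0.305 = 0.04197 m³/s
Stations 1, 6 contribute zero (depth or velocity is 0).
Q = Σ qᵢ = 0.6293 m³/s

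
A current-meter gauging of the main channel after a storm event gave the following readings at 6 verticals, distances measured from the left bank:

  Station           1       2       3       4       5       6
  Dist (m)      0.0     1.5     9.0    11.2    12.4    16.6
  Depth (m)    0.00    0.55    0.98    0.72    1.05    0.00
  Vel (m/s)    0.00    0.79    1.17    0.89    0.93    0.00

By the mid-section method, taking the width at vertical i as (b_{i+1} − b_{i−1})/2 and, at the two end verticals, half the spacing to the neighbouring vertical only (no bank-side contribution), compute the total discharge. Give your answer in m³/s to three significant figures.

11.2 m³/s

w_2 = (9.0 − 0.0)/2 = 4.5 m; q_2 = 0.79 × 0.55 × 4.5 = 1.955 m³/s
w_3 = (11.2 − 1.5)/2 = 4.85 m; q_3 = 1.17 × 0.98 × 4.85 = 5.561 m³/s
w_4 = (12.4 − 9.0)/2 = 1.7 m; q_4 = 0.89 × 0.72 × 1.7 = 1.089 m³/s
w_5 = (16.6 − 11.2)/2 = 2.7 m; q_5 = 0.93 × 1.05 × 2.7 = 2.637 m³/s
Stations 1, 6 contribute zero (depth or velocity is 0).
Q = Σ qᵢ = 11.24 m³/s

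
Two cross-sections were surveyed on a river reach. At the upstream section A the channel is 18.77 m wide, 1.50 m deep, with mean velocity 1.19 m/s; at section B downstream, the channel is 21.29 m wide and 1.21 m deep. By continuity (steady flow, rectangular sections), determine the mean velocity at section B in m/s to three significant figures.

Q = A₁V₁ = (18.77×1.50) × 1.19 = 33.50 m³/s
A₂ = 21.29 × 1.21 = 25.76 m²
V₂ = Q/A₂ = 33.50/25.76 = 1.301 m/s

1.30 m/s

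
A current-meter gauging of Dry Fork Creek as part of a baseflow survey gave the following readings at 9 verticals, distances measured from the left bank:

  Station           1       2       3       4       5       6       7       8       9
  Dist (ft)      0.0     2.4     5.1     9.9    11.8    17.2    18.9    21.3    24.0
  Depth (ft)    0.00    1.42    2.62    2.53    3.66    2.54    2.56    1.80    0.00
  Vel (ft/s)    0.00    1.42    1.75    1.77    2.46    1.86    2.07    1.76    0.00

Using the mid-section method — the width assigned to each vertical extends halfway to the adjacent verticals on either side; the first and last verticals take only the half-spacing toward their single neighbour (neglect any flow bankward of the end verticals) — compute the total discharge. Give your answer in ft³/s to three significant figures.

w_2 = (5.1 − 0.0)/2 = 2.55 ft; q_2 = 1.42 × 1.42 × 2.55 = 5.142 ft³/s
w_3 = (9.9 − 2.4)/2 = 3.75 ft; q_3 = 1.75 × 2.62 × 3.75 = 17.19 ft³/s
w_4 = (11.8 − 5.1)/2 = 3.35 ft; q_4 = 1.77 × 2.53 × 3.35 = 15.00 ft³/s
w_5 = (17.2 − 9.9)/2 = 3.65 ft; q_5 = 2.46 × 3.66 × 3.65 = 32.86 ft³/s
w_6 = (18.9 − 11.8)/2 = 3.55 ft; q_6 = 1.86 × 2.54 × 3.55 = 16.77 ft³/s
w_7 = (21.3 − 17.2)/2 = 2.05 ft; q_7 = 2.07 × 2.56 × 2.05 = 10.86 ft³/s
w_8 = (24.0 − 18.9)/2 = 2.55 ft; q_8 = 1.76 × 1.80 × 2.55 = 8.078 ft³/s
Stations 1, 9 contribute zero (depth or velocity is 0).
Q = Σ qᵢ = 105.9 ft³/s

106 ft³/s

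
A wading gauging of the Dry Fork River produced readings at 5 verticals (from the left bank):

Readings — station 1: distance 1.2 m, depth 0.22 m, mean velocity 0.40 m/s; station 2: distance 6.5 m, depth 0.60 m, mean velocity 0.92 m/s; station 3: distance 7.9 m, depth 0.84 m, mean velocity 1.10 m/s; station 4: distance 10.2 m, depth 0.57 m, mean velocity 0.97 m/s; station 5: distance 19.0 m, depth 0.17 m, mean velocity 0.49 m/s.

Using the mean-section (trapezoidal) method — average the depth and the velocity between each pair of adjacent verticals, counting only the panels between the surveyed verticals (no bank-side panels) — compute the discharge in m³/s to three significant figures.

Panel 1-2: Δb = 5.3 m, d̄ = (0.22+0.60)/2 = 0.41, v̄ = (0.40+0.92)/2 = 0.66 → q = 5.3×0.41×0.66 = 1.434 m³/s
Panel 2-3: Δb = 1.4 m, d̄ = (0.60+0.84)/2 = 0.72, v̄ = (0.92+1.10)/2 = 1.01 → q = 1.4×0.72×1.01 = 1.018 m³/s
Panel 3-4: Δb = 2.3 m, d̄ = (0.84+0.57)/2 = 0.705, v̄ = (1.10+0.97)/2 = 1.035 → q = 2.3×0.705×1.035 = 1.678 m³/s
Panel 4-5: Δb = 8.8 m, d̄ = (0.57+0.17)/2 = 0.37, v̄ = (0.97+0.49)/2 = 0.73 → q = 8.8×0.37×0.73 = 2.377 m³/s
Q = Σ q = 6.507 m³/s

6.51 m³/s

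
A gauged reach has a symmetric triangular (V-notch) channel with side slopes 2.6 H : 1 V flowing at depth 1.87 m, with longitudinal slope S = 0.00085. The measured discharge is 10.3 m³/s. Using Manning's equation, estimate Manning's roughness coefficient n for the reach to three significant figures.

0.0235

A = z·y² = 2.6×1.87² = 9.092 m²
P = 2y√(1+z²) = 2×1.87×√(1+2.6²) = 10.42 m
R = A/P = 9.092/10.42 = 0.8727 m
n = (1/Q)·A·R^(2/3)·S^(1/2) = (1/10.3) × 9.092 × 0.9132 × 0.02915 = 0.02350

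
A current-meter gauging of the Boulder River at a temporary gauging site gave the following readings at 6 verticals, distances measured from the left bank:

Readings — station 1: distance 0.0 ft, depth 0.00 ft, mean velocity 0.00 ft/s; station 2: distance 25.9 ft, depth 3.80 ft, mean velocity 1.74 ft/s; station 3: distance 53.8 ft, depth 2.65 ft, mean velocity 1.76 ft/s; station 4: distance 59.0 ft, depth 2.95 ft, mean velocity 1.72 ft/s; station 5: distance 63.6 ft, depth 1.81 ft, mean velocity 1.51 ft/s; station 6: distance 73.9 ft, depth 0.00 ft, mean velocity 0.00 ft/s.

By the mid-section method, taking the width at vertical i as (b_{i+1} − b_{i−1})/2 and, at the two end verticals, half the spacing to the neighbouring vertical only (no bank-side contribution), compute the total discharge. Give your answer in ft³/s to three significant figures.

300 ft³/s

w_2 = (53.8 − 0.0)/2 = 26.9 ft; q_2 = 1.74 × 3.80 × 26.9 = 177.9 ft³/s
w_3 = (59.0 − 25.9)/2 = 16.55 ft; q_3 = 1.76 × 2.65 × 16.55 = 77.19 ft³/s
w_4 = (63.6 − 53.8)/2 = 4.9 ft; q_4 = 1.72 × 2.95 × 4.9 = 24.86 ft³/s
w_5 = (73.9 − 59.0)/2 = 7.45 ft; q_5 = 1.51 × 1.81 × 7.45 = 20.36 ft³/s
Stations 1, 6 contribute zero (depth or velocity is 0).
Q = Σ qᵢ = 300.3 ft³/s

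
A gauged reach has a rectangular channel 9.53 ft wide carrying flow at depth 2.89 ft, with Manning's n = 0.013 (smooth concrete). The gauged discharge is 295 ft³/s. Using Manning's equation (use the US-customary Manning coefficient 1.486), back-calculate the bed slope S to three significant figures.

A = b·y = 9.53 × 2.89 = 27.54 ft²
P = b + 2y = 9.53 + 2×2.89 = 15.31 ft
R = A/P = 27.54/15.31 = 1.799 ft
S = (Q·n / (1.486·A·R^(2/3)))² = (295×0.013 / (1.486×27.54×1.479))² = 0.004013

0.00401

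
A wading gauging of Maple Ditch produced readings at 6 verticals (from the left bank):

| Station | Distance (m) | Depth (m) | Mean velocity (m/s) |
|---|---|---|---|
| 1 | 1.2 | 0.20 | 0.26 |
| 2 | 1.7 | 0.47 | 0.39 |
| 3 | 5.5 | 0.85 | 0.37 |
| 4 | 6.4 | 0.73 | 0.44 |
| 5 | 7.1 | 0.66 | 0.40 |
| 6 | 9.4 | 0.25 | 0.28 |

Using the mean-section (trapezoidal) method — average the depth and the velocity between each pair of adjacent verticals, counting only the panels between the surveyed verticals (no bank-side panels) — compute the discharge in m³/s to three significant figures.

Panel 1-2: Δb = 0.5 m, d̄ = (0.20+0.47)/2 = 0.335, v̄ = (0.26+0.39)/2 = 0.325 → q = 0.5×0.335×0.325 = 0.05444 m³/s
Panel 2-3: Δb = 3.8 m, d̄ = (0.47+0.85)/2 = 0.66, v̄ = (0.39+0.37)/2 = 0.38 → q = 3.8×0.66×0.38 = 0.9530 m³/s
Panel 3-4: Δb = 0.9 m, d̄ = (0.85+0.73)/2 = 0.79, v̄ = (0.37+0.44)/2 = 0.405 → q = 0.9×0.79×0.405 = 0.2880 m³/s
Panel 4-5: Δb = 0.7 m, d̄ = (0.73+0.66)/2 = 0.695, v̄ = (0.44+0.40)/2 = 0.42 → q = 0.7×0.695×0.42 = 0.2043 m³/s
Panel 5-6: Δb = 2.3 m, d̄ = (0.66+0.25)/2 = 0.455, v̄ = (0.40+0.28)/2 = 0.34 → q = 2.3×0.455×0.34 = 0.3558 m³/s
Q = Σ q = 1.856 m³/s

1.86 m³/s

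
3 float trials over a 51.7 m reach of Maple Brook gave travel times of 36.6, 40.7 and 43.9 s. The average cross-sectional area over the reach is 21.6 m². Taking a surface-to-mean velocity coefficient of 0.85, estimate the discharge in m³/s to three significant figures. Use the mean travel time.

23.5 m³/s

t̄ = (36.6 + 40.7 + 43.9) / 3 = 40.4 s
v_surface = L / t̄ = 51.7 / 40.4 = 1.280 m/s
v_mean = 0.85 × 1.280 = 1.088 m/s
Q = A × v_mean = 21.6 × 1.088 = 23.50 m³/s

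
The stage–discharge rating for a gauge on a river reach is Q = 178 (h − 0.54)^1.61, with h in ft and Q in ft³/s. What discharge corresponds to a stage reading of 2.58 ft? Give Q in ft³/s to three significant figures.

Q = 178 × (2.58 − 0.54)^1.61 = 178 × 2.04^1.61 = 561.0 ft³/s

561 ft³/s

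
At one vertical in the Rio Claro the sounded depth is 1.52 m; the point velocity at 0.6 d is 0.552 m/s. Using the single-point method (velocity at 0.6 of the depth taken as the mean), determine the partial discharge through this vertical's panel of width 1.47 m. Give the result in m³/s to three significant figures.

1.23 m³/s

v̄ = v₀.₆ = 0.552 m/s
q = v̄ × d × w = 0.5520 × 1.52 × 1.47 = 1.233 m³/s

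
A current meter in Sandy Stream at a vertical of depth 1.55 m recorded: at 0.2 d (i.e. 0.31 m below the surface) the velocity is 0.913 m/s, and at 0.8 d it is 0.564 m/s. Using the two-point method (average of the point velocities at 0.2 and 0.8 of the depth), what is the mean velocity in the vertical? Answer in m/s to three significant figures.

v̄ = (0.913 + 0.564) / 2 = 0.7385 m/s

0.739 m/s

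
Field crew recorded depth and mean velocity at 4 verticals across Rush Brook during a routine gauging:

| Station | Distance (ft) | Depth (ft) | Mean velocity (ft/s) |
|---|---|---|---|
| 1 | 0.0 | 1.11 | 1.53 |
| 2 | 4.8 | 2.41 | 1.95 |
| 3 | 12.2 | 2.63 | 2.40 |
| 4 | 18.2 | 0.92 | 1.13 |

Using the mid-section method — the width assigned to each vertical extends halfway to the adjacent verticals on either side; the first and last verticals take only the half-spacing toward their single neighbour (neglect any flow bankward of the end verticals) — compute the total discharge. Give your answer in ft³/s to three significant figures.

w_1 = (4.8 − 0.0)/2 = 2.4 ft; q_1 = 1.53 × 1.11 × 2.4 = 4.076 ft³/s
w_2 = (12.2 − 0.0)/2 = 6.1 ft; q_2 = 1.95 × 2.41 × 6.1 = 28.67 ft³/s
w_3 = (18.2 − 4.8)/2 = 6.7 ft; q_3 = 2.40 × 2.63 × 6.7 = 42.29 ft³/s
w_4 = (18.2 − 12.2)/2 = 3 ft; q_4 = 1.13 × 0.92 × 3 = 3.119 ft³/s
Q = Σ qᵢ = 78.15 ft³/s

78.2 ft³/s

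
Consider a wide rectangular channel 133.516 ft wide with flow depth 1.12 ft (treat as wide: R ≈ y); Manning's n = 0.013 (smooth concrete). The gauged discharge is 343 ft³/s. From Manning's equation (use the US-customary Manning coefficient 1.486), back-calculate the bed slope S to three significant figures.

A = b·y = 133.516 × 1.12 = 149.5 ft²
Wide channel: R ≈ y = 1.12 ft
S = (Q·n / (1.486·A·R^(2/3)))² = (343×0.013 / (1.486×149.5×1.078))² = 0.0003462

0.000346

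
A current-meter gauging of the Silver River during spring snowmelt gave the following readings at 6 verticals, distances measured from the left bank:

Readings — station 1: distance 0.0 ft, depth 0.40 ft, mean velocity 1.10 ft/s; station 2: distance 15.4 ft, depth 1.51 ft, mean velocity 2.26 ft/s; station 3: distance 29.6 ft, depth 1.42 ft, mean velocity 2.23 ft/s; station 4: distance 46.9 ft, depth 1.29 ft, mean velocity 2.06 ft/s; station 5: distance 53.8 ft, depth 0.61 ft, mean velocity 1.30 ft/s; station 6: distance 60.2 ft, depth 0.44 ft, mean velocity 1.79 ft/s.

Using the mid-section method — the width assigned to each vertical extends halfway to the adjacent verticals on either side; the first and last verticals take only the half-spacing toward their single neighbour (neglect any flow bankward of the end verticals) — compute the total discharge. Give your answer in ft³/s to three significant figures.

w_1 = (15.4 − 0.0)/2 = 7.7 ft; q_1 = 1.10 × 0.40 × 7.7 = 3.388 ft³/s
w_2 = (29.6 − 0.0)/2 = 14.8 ft; q_2 = 2.26 × 1.51 × 14.8 = 50.51 ft³/s
w_3 = (46.9 − 15.4)/2 = 15.75 ft; q_3 = 2.23 × 1.42 × 15.75 = 49.87 ft³/s
w_4 = (53.8 − 29.6)/2 = 12.1 ft; q_4 = 2.06 × 1.29 × 12.1 = 32.15 ft³/s
w_5 = (60.2 − 46.9)/2 = 6.65 ft; q_5 = 1.30 × 0.61 × 6.65 = 5.273 ft³/s
w_6 = (60.2 − 53.8)/2 = 3.2 ft; q_6 = 1.79 × 0.44 × 3.2 = 2.520 ft³/s
Q = Σ qᵢ = 143.7 ft³/s

144 ft³/s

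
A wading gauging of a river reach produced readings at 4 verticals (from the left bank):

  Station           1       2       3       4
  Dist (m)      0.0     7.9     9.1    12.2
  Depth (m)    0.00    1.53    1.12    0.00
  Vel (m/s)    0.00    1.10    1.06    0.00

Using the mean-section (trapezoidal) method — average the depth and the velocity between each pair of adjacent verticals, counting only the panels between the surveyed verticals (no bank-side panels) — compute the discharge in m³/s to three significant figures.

Panel 1-2: Δb = 7.9 m, d̄ = (0.00+1.53)/2 = 0.765, v̄ = (0.00+1.10)/2 = 0.55 → q = 7.9×0.765×0.55 = 3.324 m³/s
Panel 2-3: Δb = 1.2 m, d̄ = (1.53+1.12)/2 = 1.325, v̄ = (1.10+1.06)/2 = 1.08 → q = 1.2×1.325×1.08 = 1.717 m³/s
Panel 3-4: Δb = 3.1 m, d̄ = (1.12+0.00)/2 = 0.56, v̄ = (1.06+0.00)/2 = 0.53 → q = 3.1×0.56×0.53 = 0.9201 m³/s
Q = Σ q = 5.961 m³/s

5.96 m³/s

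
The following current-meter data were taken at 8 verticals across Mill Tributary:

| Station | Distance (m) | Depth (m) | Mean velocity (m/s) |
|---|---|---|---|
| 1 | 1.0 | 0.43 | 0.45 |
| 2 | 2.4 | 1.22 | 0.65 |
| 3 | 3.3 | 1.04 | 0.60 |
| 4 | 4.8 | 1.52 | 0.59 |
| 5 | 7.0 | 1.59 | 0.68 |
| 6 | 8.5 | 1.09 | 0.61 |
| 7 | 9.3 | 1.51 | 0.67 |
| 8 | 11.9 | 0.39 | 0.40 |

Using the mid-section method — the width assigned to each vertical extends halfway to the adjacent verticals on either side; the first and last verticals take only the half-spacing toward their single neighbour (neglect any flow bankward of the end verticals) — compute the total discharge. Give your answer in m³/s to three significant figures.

w_1 = (2.4 − 1.0)/2 = 0.7 m; q_1 = 0.45 × 0.43 × 0.7 = 0.1355 m³/s
w_2 = (3.3 − 1.0)/2 = 1.15 m; q_2 = 0.65 × 1.22 × 1.15 = 0.9120 m³/s
w_3 = (4.8 − 2.4)/2 = 1.2 m; q_3 = 0.60 × 1.04 × 1.2 = 0.7488 m³/s
w_4 = (7.0 − 3.3)/2 = 1.85 m; q_4 = 0.59 × 1.52 × 1.85 = 1.659 m³/s
w_5 = (8.5 − 4.8)/2 = 1.85 m; q_5 = 0.68 × 1.59 × 1.85 = 2.000 m³/s
w_6 = (9.3 − 7.0)/2 = 1.15 m; q_6 = 0.61 × 1.09 × 1.15 = 0.7646 m³/s
w_7 = (11.9 − 8.5)/2 = 1.7 m; q_7 = 0.67 × 1.51 × 1.7 = 1.720 m³/s
w_8 = (11.9 − 9.3)/2 = 1.3 m; q_8 = 0.40 × 0.39 × 1.3 = 0.2028 m³/s
Q = Σ qᵢ = 8.143 m³/s

8.14 m³/s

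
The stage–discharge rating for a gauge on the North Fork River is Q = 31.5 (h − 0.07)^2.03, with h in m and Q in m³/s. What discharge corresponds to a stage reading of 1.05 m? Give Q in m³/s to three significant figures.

Q = 31.5 × (1.05 − 0.07)^2.03 = 31.5 × 0.98^2.03 = 30.23 m³/s

30.2 m³/s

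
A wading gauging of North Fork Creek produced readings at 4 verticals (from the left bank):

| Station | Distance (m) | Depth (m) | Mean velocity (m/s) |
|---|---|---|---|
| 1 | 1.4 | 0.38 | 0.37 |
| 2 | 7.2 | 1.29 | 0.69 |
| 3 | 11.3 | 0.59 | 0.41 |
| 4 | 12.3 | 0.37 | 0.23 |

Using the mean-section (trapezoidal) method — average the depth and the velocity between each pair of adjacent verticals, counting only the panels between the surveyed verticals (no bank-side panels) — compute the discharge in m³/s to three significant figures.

4.84 m³/s

Panel 1-2: Δb = 5.8 m, d̄ = (0.38+1.29)/2 = 0.835, v̄ = (0.37+0.69)/2 = 0.53 → q = 5.8×0.835×0.53 = 2.567 m³/s
Panel 2-3: Δb = 4.1 m, d̄ = (1.29+0.59)/2 = 0.94, v̄ = (0.69+0.41)/2 = 0.55 → q = 4.1×0.94×0.55 = 2.120 m³/s
Panel 3-4: Δb = 1 m, d̄ = (0.59+0.37)/2 = 0.48, v̄ = (0.41+0.23)/2 = 0.32 → q = 1×0.48×0.32 = 0.1536 m³/s
Q = Σ q = 4.840 m³/s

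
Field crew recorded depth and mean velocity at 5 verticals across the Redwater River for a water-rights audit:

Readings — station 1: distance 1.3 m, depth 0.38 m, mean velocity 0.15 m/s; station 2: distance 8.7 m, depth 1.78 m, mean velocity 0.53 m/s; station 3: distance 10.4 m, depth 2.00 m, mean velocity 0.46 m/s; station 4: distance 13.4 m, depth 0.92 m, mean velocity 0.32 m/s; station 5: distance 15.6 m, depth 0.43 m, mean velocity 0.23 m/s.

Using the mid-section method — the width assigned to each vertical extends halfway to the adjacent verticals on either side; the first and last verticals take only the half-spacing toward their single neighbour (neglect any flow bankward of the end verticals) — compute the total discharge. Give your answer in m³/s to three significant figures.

w_1 = (8.7 − 1.3)/2 = 3.7 m; q_1 = 0.15 × 0.38 × 3.7 = 0.2109 m³/s
w_2 = (10.4 − 1.3)/2 = 4.55 m; q_2 = 0.53 × 1.78 × 4.55 = 4.292 m³/s
w_3 = (13.4 − 8.7)/2 = 2.35 m; q_3 = 0.46 × 2.00 × 2.35 = 2.162 m³/s
w_4 = (15.6 − 10.4)/2 = 2.6 m; q_4 = 0.32 × 0.92 × 2.6 = 0.7654 m³/s
w_5 = (15.6 − 13.4)/2 = 1.1 m; q_5 = 0.23 × 0.43 × 1.1 = 0.1088 m³/s
Q = Σ qᵢ = 7.540 m³/s

7.54 m³/s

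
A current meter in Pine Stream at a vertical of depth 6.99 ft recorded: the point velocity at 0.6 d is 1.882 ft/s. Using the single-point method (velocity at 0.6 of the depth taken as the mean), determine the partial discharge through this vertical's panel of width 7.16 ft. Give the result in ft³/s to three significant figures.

94.2 ft³/s

v̄ = v₀.₆ = 1.882 ft/s
q = v̄ × d × w = 1.882 × 6.99 × 7.16 = 94.19 ft³/s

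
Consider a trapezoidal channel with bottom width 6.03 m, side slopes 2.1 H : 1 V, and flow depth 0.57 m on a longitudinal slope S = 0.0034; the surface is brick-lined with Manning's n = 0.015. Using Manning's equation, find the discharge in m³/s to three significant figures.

A = (b + z·y)·y = (6.03 + 2.1×0.57)×0.57 = 4.119 m²
P = b + 2y√(1+z²) = 6.03 + 2×0.57×√(1+2.1²) = 8.682 m
R = A/P = 4.119/8.682 = 0.4745 m
Q = (1/n)·A·R^(2/3)·S^(1/2) = (1/0.015) × 4.119 × 0.4745^(2/3) × 0.0034^(1/2) = 9.742 m³/s

9.74 m³/s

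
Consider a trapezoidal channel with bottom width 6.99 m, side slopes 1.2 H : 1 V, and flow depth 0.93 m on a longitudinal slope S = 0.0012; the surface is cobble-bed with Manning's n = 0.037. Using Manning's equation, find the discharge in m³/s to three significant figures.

A = (b + z·y)·y = (6.99 + 1.2×0.93)×0.93 = 7.539 m²
P = b + 2y√(1+z²) = 6.99 + 2×0.93×√(1+1.2²) = 9.895 m
R = A/P = 7.539/9.895 = 0.7618 m
Q = (1/n)·A·R^(2/3)·S^(1/2) = (1/0.037) × 7.539 × 0.7618^(2/3) × 0.0012^(1/2) = 5.887 m³/s

5.89 m³/s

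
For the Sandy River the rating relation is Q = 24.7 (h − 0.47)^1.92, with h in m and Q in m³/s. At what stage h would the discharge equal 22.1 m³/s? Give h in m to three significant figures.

h − h₀ = (Q/C)^(1/b) = (22.1/24.7)^(1/1.92) = 0.9437 m
h = 0.47 + 0.9437 = 1.414 m

1.41 m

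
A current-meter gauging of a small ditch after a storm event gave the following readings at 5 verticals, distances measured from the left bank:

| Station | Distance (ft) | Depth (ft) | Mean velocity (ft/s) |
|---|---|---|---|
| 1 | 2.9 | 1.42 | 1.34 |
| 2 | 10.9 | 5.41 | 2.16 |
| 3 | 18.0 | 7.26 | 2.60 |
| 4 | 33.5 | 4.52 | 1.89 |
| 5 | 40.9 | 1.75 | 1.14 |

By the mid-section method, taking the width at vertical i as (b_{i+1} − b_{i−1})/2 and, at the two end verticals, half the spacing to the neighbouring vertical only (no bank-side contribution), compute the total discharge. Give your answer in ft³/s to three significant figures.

414 ft³/s

w_1 = (10.9 − 2.9)/2 = 4 ft; q_1 = 1.34 × 1.42 × 4 = 7.611 ft³/s
w_2 = (18.0 − 2.9)/2 = 7.55 ft; q_2 = 2.16 × 5.41 × 7.55 = 88.23 ft³/s
w_3 = (33.5 − 10.9)/2 = 11.3 ft; q_3 = 2.60 × 7.26 × 11.3 = 213.3 ft³/s
w_4 = (40.9 − 18.0)/2 = 11.45 ft; q_4 = 1.89 × 4.52 × 11.45 = 97.82 ft³/s
w_5 = (40.9 − 33.5)/2 = 3.7 ft; q_5 = 1.14 × 1.75 × 3.7 = 7.382 ft³/s
Q = Σ qᵢ = 414.3 ft³/s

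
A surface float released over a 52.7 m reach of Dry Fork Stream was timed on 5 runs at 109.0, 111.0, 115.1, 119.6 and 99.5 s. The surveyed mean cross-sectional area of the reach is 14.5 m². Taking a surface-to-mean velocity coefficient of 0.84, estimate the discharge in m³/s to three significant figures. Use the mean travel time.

5.79 m³/s

t̄ = (109.0 + 111.0 + 115.1 + 119.6 + 99.5) / 5 = 110.84 s
v_surface = L / t̄ = 52.7 / 110.84 = 0.4755 m/s
v_mean = 0.84 × 0.4755 = 0.3994 m/s
Q = A × v_mean = 14.5 × 0.3994 = 5.791 m³/s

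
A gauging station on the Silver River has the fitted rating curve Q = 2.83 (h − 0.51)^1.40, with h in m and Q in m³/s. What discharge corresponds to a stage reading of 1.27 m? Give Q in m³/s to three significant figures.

1.93 m³/s

Q = 2.83 × (1.27 − 0.51)^1.40 = 2.83 × 0.76^1.40 = 1.927 m³/s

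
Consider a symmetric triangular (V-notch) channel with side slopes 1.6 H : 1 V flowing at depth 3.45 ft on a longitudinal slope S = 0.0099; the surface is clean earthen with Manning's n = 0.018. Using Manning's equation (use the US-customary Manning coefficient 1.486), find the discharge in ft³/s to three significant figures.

A = z·y² = 1.6×3.45² = 19.04 ft²
P = 2y√(1+z²) = 2×3.45×√(1+1.6²) = 13.02 ft
R = A/P = 19.04/13.02 = 1.463 ft
Q = (1.486/n)·A·R^(2/3)·S^(1/2) = (1.486/0.018) × 19.04 × 1.463^(2/3) × 0.0099^(1/2) = 201.6 ft³/s

202 ft³/s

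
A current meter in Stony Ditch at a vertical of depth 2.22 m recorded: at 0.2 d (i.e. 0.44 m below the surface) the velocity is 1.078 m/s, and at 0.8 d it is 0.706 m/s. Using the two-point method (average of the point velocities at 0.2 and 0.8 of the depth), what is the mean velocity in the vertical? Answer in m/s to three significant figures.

v̄ = (1.078 + 0.706) / 2 = 0.8920 m/s

0.892 m/s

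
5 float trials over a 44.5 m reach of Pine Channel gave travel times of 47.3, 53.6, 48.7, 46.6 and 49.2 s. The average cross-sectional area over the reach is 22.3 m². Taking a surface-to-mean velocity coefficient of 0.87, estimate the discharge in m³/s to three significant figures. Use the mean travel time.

t̄ = (47.3 + 53.6 + 48.7 + 46.6 + 49.2) / 5 = 49.08 s
v_surface = L / t̄ = 44.5 / 49.08 = 0.9067 m/s
v_mean = 0.87 × 0.9067 = 0.7888 m/s
Q = A × v_mean = 22.3 × 0.7888 = 17.59 m³/s

17.6 m³/s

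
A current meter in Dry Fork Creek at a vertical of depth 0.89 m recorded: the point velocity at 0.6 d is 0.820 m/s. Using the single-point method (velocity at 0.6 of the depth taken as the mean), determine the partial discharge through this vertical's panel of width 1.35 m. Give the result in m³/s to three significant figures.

v̄ = v₀.₆ = 0.820 m/s
q = v̄ × d × w = 0.8200 × 0.89 × 1.35 = 0.9852 m³/s

0.985 m³/s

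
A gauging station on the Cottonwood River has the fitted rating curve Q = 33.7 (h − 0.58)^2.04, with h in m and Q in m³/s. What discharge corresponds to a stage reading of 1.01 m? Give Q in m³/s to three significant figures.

6.02 m³/s

Q = 33.7 × (1.01 − 0.58)^2.04 = 33.7 × 0.43^2.04 = 6.024 m³/s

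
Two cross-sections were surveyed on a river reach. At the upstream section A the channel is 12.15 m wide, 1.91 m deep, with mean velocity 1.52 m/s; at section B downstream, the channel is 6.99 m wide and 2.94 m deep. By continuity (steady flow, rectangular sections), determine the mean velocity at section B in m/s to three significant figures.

1.72 m/s

Q = A₁V₁ = (12.15×1.91) × 1.52 = 35.27 m³/s
A₂ = 6.99 × 2.94 = 20.55 m²
V₂ = Q/A₂ = 35.27/20.55 = 1.716 m/s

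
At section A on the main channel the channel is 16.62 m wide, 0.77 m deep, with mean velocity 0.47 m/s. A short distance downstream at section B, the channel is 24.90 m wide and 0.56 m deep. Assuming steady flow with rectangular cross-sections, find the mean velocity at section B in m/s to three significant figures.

Q = A₁V₁ = (16.62×0.77) × 0.47 = 6.015 m³/s
A₂ = 24.90 × 0.56 = 13.94 m²
V₂ = Q/A₂ = 6.015/13.94 = 0.4314 m/s

0.431 m/s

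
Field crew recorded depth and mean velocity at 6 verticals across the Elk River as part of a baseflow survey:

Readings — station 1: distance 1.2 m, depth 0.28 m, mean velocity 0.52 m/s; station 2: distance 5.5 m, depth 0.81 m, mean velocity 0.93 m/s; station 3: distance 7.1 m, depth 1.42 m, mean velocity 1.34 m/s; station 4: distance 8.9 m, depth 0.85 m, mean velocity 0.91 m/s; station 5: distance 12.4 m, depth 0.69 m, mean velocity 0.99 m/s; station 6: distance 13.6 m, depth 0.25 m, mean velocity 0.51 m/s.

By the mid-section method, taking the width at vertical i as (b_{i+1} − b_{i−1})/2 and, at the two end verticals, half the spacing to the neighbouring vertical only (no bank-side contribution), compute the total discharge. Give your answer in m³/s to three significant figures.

9.50 m³/s

w_1 = (5.5 − 1.2)/2 = 2.15 m; q_1 = 0.52 × 0.28 × 2.15 = 0.3130 m³/s
w_2 = (7.1 − 1.2)/2 = 2.95 m; q_2 = 0.93 × 0.81 × 2.95 = 2.222 m³/s
w_3 = (8.9 − 5.5)/2 = 1.7 m; q_3 = 1.34 × 1.42 × 1.7 = 3.235 m³/s
w_4 = (12.4 − 7.1)/2 = 2.65 m; q_4 = 0.91 × 0.85 × 2.65 = 2.050 m³/s
w_5 = (13.6 − 8.9)/2 = 2.35 m; q_5 = 0.99 × 0.69 × 2.35 = 1.605 m³/s
w_6 = (13.6 − 12.4)/2 = 0.6 m; q_6 = 0.51 × 0.25 × 0.6 = 0.07650 m³/s
Q = Σ qᵢ = 9.502 m³/s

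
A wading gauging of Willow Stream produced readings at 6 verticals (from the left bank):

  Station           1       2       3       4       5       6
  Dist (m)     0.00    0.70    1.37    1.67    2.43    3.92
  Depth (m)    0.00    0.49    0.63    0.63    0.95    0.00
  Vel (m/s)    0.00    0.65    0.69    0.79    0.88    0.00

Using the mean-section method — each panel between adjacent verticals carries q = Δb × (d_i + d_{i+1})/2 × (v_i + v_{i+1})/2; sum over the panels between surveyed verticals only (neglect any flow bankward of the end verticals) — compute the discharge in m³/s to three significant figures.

Panel 1-2: Δb = 0.7 m, d̄ = (0.00+0.49)/2 = 0.245, v̄ = (0.00+0.65)/2 = 0.325 → q = 0.7×0.245×0.325 = 0.05574 m³/s
Panel 2-3: Δb = 0.67 m, d̄ = (0.49+0.63)/2 = 0.56, v̄ = (0.65+0.69)/2 = 0.67 → q = 0.67×0.56×0.67 = 0.2514 m³/s
Panel 3-4: Δb = 0.3 m, d̄ = (0.63+0.63)/2 = 0.63, v̄ = (0.69+0.79)/2 = 0.74 → q = 0.3×0.63×0.74 = 0.1399 m³/s
Panel 4-5: Δb = 0.76 m, d̄ = (0.63+0.95)/2 = 0.79, v̄ = (0.79+0.88)/2 = 0.835 → q = 0.76×0.79×0.835 = 0.5013 m³/s
Panel 5-6: Δb = 1.49 m, d̄ = (0.95+0.00)/2 = 0.475, v̄ = (0.88+0.00)/2 = 0.44 → q = 1.49×0.475×0.44 = 0.3114 m³/s
Q = Σ q = 1.260 m³/s

1.26 m³/s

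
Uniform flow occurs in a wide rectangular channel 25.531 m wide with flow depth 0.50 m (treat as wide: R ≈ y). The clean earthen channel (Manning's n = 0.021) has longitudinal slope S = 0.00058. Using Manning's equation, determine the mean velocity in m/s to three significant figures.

A = b·y = 25.531 × 0.50 = 12.77 m²
Wide channel: R ≈ y = 0.50 m
Q = (1/n)·A·R^(2/3)·S^(1/2) = (1/0.021) × 12.77 × 0.5000^(2/3) × 0.00058^(1/2) = 9.222 m³/s
V = Q/A = 9.222/12.77 = 0.7225 m/s

0.722 m/s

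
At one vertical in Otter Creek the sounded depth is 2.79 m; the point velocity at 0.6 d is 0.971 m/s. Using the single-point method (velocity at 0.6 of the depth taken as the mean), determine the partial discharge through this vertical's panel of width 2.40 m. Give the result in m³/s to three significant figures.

6.50 m³/s

v̄ = v₀.₆ = 0.971 m/s
q = v̄ × d × w = 0.9710 × 2.79 × 2.40 = 6.502 m³/s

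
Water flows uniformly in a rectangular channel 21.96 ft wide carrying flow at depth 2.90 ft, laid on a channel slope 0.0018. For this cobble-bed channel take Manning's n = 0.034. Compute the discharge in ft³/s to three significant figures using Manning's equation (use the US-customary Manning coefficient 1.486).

A = b·y = 21.96 × 2.90 = 63.68 ft²
P = b + 2y = 21.96 + 2×2.90 = 27.76 ft
R = A/P = 63.68/27.76 = 2.294 ft
Q = (1.486/n)·A·R^(2/3)·S^(1/2) = (1.486/0.034) × 63.68 × 2.294^(2/3) × 0.0018^(1/2) = 205.4 ft³/s

205 ft³/s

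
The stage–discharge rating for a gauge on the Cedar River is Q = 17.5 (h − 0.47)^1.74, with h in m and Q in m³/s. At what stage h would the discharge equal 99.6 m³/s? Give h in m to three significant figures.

3.19 m

h − h₀ = (Q/C)^(1/b) = (99.6/17.5)^(1/1.74) = 2.717 m
h = 0.47 + 2.717 = 3.187 m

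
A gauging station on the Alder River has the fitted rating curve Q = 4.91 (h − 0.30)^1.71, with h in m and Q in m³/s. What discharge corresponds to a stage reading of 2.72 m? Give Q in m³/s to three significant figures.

Q = 4.91 × (2.72 − 0.30)^1.71 = 4.91 × 2.42^1.71 = 22.25 m³/s

22.3 m³/s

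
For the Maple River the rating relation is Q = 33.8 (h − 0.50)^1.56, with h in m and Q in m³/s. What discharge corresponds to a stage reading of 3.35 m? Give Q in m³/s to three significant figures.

Q = 33.8 × (3.35 − 0.50)^1.56 = 33.8 × 2.85^1.56 = 173.2 m³/s

173 m³/s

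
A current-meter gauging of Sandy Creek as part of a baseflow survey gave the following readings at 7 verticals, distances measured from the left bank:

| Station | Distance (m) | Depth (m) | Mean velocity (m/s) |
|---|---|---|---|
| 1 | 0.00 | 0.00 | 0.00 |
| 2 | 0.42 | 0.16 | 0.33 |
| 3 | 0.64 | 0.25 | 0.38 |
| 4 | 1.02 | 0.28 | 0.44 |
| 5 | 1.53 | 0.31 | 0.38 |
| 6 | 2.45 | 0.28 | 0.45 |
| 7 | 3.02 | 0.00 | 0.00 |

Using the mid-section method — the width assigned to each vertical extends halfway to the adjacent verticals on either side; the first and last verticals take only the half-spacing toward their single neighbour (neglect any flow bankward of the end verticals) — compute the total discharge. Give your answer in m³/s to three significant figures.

w_2 = (0.64 − 0.00)/2 = 0.32 m; q_2 = 0.33 × 0.16 × 0.32 = 0.01690 m³/s
w_3 = (1.02 − 0.42)/2 = 0.3 m; q_3 = 0.38 × 0.25 × 0.3 = 0.02850 m³/s
w_4 = (1.53 − 0.64)/2 = 0.445 m; q_4 = 0.44 × 0.28 × 0.445 = 0.05482 m³/s
w_5 = (2.45 − 1.02)/2 = 0.715 m; q_5 = 0.38 × 0.31 × 0.715 = 0.08423 m³/s
w_6 = (3.02 − 1.53)/2 = 0.745 m; q_6 = 0.45 × 0.28 × 0.745 = 0.09387 m³/s
Stations 1, 7 contribute zero (depth or velocity is 0).
Q = Σ qᵢ = 0.2783 m³/s

0.278 m³/s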